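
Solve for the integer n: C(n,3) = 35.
7

C(n,3) = n(n−1)(n−2)/3! is increasing in n, and n(n−1)(n−2) = 3!·35 = 210 ≈ (n−1)^3 gives n ≈ 6.9. Check: C(5,3) = 10, C(6,3) = 20, C(7,3) = 35 ✓. So n = 7.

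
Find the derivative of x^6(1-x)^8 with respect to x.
6x^5(1-x)^8 - 8x^6(1-x)^7

Reasoning: Product rule: 6x^{5}(1-x)^{8} + x^6·(-8)(1-x)^{7}.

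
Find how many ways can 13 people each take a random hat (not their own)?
Using D(n) = (n-1)[D(n-1) + D(n-2)]:
D(13) = (13-1) × [D(12) + D(11)]
      = 12 × [176214841 + 14684570]
      = 12 × 190899411
      = 2,290,792,932

Answer: 2,290,792,932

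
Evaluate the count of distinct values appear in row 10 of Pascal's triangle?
6
Row 10 has entries C(10,0)..C(10,10); by symmetry C(10,k)=C(10,10-k), giving 6 distinct values.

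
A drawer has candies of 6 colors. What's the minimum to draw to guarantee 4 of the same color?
19

Reasoning: Worst case: 3 of each = 18. One more: 19.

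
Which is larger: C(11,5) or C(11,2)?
C(11,5)

Solution: C(11,5)=462, C(11,2)=55.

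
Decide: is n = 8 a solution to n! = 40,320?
Yes

Explanation: 8! = 8·7! = 8·5,040 = 40,320, which equals 40,320.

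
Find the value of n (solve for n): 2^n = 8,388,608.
23
8,388,608 = 1,024 × 1,024 × 8 = 2^10 × 2^10 × 2^3 = 2^23, so n = 23.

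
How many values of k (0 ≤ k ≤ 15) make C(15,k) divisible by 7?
Checking C(15,k) mod 7 for k = 0..15: divisible at k = 2, 3, 4, 5, 6, 9, 10, 11, 12, 13. That's 10 values.
Final answer: 10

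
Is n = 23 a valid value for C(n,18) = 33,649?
Yes
C(23,18) = 23·22·21·20·19·18·17·16·15·14·13·12·11·10·9·8·7·6/18! = 215,433,472,824,041,472,000/6,402,373,705,728,000 = 33,649, which equals 33,649.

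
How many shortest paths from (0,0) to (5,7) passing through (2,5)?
To (2,5): C(7,2)=21. From there: C(5,3)=10. Total: 210.

Answer: 210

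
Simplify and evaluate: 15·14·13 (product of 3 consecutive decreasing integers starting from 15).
2,730

Solution: This is P(15,3) = 15!/(12)! = 2,730.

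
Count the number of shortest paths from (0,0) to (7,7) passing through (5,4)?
1,260

Solution: To (5,4): C(9,5)=126. From there: C(5,2)=10. Total: 1,260.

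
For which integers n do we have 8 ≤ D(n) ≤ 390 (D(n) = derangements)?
4, 5, 6

Explanation: Using D(n) = (n−1)[D(n−1) + D(n−2)] with D(1)=0, D(2)=1: D(3)=2; D(4)=9; D(5)=44; D(6)=265; D(7)=1,854. So valid n = 4, 5, 6.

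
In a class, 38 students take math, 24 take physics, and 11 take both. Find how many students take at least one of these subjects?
|A∪B| = |A|+|B|-|A∩B| = 38+24-11 = 51.

Answer: 51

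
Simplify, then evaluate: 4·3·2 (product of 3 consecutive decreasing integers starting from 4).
This is P(4,3) = 4!/(1)! = 24.

Answer: 24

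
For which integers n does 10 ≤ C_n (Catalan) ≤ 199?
4, 5, 6

Reasoning: C_3=5; C_4=14; C_5=42; C_6=132; C_7=429. So valid n = 4, 5, 6.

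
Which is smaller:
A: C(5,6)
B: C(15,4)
A

A=C(5,6)=0, B=C(15,4)=1,365.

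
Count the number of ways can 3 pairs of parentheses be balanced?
Using the Catalan number formula: C_n = C(2n, n) / (n+1)
C_3 = C(6, 3) / (3+1)
     = 20 / 4
     = 5

Answer: 5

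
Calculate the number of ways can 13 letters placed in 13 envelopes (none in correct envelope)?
2,290,792,932

Working:
Using D(n) = (n-1)[D(n-1) + D(n-2)]:
D(13) = (13-1) × [D(12) + D(11)]
      = 12 × [176214841 + 14684570]
      = 12 × 190899411
      = 2,290,792,932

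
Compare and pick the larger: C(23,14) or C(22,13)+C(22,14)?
Equal

Solution: By Pascal's identity: C(23,14) = C(22,13)+C(22,14) = 817,190. Equal.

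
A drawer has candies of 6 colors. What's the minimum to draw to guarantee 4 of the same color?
Worst case: 3 of each = 18. One more: 19.

Answer: 19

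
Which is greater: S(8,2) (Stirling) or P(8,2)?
S(8,2)
S(8,2) = 2·S(7,2) + S(7,1) = 2·63 + 1 = 127; P(8,2) = 56.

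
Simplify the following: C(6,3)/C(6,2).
4/3

Solution: C(n,k+1)/C(n,k) = (n−k)/(k+1). Here (6−2)/(2+1) = 4/3 = 4/3.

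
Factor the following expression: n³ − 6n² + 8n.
n(n − 2)(n − 4)

Explanation: n³ − 6n² + 8n = n(n² − 6n + 8) = n(n − 2)(n − 4).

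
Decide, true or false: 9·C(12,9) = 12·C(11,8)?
True

Working:
Absorption identity k·C(n,k) = n·C(n-1,k-1). LHS = 9·220 = 1,980; RHS = 12·165 = 1,980.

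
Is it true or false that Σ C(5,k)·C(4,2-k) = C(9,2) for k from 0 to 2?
True

Reasoning: Vandermonde's identity gives C(9,2) = 36; RHS C(9,2) = 36.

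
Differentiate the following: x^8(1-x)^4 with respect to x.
8x^7(1-x)^4 - 4x^8(1-x)^3

Explanation: Product rule: 8x^{7}(1-x)^{4} + x^8·(-4)(1-x)^{3}.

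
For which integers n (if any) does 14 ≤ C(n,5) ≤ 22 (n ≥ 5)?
7

Working:
C(6,5)=6; C(7,5)=21; C(8,5)=56. So valid n = 7.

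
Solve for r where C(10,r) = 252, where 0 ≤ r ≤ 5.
5
C(10,r) is increasing for 0 ≤ r ≤ 5. Stepping up (C(10,r+1) = C(10,r)·(10−r)/(r+1)): C(10,1) = 10, C(10,2) = 45, C(10,3) = 120, C(10,4) = 210, C(10,5) = 252 ✓. So r = 5.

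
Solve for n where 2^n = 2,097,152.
21

2,097,152 = 1,024 × 1,024 × 2 = 2^10 × 2^10 × 2^1 = 2^21, so n = 21.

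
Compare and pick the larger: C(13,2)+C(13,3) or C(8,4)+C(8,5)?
C(13,2)+C(13,3)

Solution: First=364, Second=126.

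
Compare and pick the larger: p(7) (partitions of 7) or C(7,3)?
C(7,3)

Pentagonal recurrence p(n) = p(n−1) + p(n−2) − p(n−5) − p(n−7) + …: p(7) = p(6) + p(5) − p(2) − p(0) = 11 + 7 − 2 − 1 = 15; C(7,3) = 35.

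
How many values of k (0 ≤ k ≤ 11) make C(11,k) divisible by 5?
6

Checking C(11,k) mod 5 for k = 0..11: divisible at k = 2, 3, 4, 7, 8, 9. That's 6 values.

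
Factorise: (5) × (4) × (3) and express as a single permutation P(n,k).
Product of 3 consecutive descending integers starting at 5: P(5,3) = 5!/2! = 60.

Answer: P(5,3) = 5!/(2)!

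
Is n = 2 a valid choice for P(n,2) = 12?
No

Solution: P(2,2) = 2·1 = 2, which does not equal 12.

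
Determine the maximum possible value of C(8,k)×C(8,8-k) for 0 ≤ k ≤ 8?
C(8,k)·C(8,8-k) = C(8,k)², maximised at the centre k = 4: C(8,4)² = 4,900.
Final answer: 4,900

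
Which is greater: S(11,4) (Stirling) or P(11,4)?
S(11,4) = 4·S(10,4) + S(10,3) = 4·34,105 + 9,330 = 145,750; P(11,4) = 7,920.
Final answer: S(11,4)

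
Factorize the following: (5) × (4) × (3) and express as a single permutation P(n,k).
P(5,3) = 5!/(2)!
Product of 3 consecutive descending integers starting at 5: P(5,3) = 5!/2! = 60.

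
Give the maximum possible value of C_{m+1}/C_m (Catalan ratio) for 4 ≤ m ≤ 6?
13/4

Reasoning: C_{m+1}/C_m = 2(2m+1)/(m+2), which increases with m. Maximum at m = 6: 2·13/8 = 13/4.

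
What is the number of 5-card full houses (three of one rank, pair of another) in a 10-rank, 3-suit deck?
270

Solution: Triple rank: 10. Triple suits: C(3,3)=1. Pair rank: 9. Pair suits: C(3,2)=3. Total: 270.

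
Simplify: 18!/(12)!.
13,366,080

Working:
This equals 18×17×...×13 = 13,366,080.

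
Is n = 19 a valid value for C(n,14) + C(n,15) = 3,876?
No

Solution: C(19,14) + C(19,15) = 11,628 + 3,876 = 15,504, which does not equal 3,876.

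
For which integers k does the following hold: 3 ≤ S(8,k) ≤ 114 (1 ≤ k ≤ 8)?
7
S(8,1)=1; S(8,2)=127; S(8,3)=966; S(8,4)=1,701; S(8,5)=1,050; S(8,6)=266; S(8,7)=28; S(8,8)=1. So valid k = 7.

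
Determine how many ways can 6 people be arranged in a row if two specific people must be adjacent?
Treat pair as unit: (6-1)! arrangements × 2 internal orders = 240.
Final answer: 240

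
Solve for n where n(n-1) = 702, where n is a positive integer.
27

Reasoning: n² − n − 702 = 0, so n = (1 ± √(1 + 4·702))/2 = (1 ± √2,809)/2 = (1 ± 53)/2, i.e. n = 27 or n = -26. Taking the positive root, n = 27 (check: 27×26 = 702).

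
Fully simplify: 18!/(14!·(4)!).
3,060

This is C(18,14) = 3,060.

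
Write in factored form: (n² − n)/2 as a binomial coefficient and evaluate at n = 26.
C(n,2); C(26,2) = 325

Solution: (n² − n)/2 = n(n−1)/2 = C(n,2). At n = 26: C(26,2) = 325.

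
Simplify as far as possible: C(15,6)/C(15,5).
5/3

Reasoning: C(n,k+1)/C(n,k) = (n−k)/(k+1). Here (15−5)/(5+1) = 10/6 = 5/3.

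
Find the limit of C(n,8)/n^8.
1/40320

Solution: C(n,8) ≈ n^8/8! for large n. Limit = 1/8! = 1/40320.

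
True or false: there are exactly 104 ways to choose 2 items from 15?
False

Explanation: C(15,2) = 105 ≠ 104.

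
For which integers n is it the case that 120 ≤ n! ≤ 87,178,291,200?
n! is strictly increasing; 5! = 120 and 14! = 87,178,291,200, so valid n = 5, 6, 7, 8, 9, 10, 11, 12, 13, 14.
Final answer: 5, 6, 7, 8, 9, 10, 11, 12, 13, 14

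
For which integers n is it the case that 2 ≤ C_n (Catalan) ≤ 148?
2, 3, 4, 5, 6

Working:
C_1=1; C_2=2; C_3=5; C_4=14; C_5=42; C_6=132; C_7=429. So valid n = 2, 3, 4, 5, 6.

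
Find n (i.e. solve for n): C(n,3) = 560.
16

Working:
C(n,3) = n(n−1)(n−2)/3! is increasing in n, and n(n−1)(n−2) = 3!·560 = 3,360 ≈ (n−1)^3 gives n ≈ 16.0. Check: C(14,3) = 364, C(15,3) = 455, C(16,3) = 560 ✓. So n = 16.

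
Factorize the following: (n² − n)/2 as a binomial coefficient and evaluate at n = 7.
C(n,2); C(7,2) = 21

Working:
(n² − n)/2 = n(n−1)/2 = C(n,2). At n = 7: C(7,2) = 21.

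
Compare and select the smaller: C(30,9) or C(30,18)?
C(30,9)
C(30,9)=14,307,150, C(30,18)=86,493,225.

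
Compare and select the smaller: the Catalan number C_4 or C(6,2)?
C_4

Explanation: C_4 = C(8,4)/(4+1) = 70/5 = 14; C(6,2) = 15.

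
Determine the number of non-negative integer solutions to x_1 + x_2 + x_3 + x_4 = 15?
816

C(15+4-1, 4-1) = 816.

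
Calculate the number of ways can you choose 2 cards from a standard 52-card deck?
1,326

Reasoning: C(52,2) = 1,326.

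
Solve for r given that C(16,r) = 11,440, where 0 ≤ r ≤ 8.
7
C(16,r) is increasing for 0 ≤ r ≤ 8. Stepping up (C(16,r+1) = C(16,r)·(16−r)/(r+1)): C(16,1) = 16, C(16,2) = 120, C(16,3) = 560, C(16,4) = 1,820, C(16,5) = 4,368, C(16,6) = 8,008, C(16,7) = 11,440 ✓. So r = 7.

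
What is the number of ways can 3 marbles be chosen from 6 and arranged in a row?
120
P(6,3) = 6!/(6-3)! = 120.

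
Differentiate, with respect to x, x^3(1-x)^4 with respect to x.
Product rule: 3x^{2}(1-x)^{4} + x^3·(-4)(1-x)^{3}.
Final answer: 3x^2(1-x)^4 - 4x^3(1-x)^3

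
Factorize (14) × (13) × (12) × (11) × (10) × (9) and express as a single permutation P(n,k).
P(14,6) = 14!/(8)!

Solution: Product of 6 consecutive descending integers starting at 14: P(14,6) = 14!/8! = 2,162,160.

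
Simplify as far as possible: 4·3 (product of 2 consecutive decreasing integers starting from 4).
12

Explanation: This is P(4,2) = 4!/(2)! = 12.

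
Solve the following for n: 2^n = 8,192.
13

8,192 = 1,024 × 8 = 2^10 × 2^3 = 2^13, so n = 13.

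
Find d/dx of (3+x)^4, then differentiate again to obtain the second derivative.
12(3+x)^2
First derivative: 4(3+x)^{3}. Second derivative: 4·3·(3+x)^{2} = 12(3+x)^{2}.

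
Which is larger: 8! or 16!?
16!

Solution: 8!=40,320, 16!=20,922,789,888,000. 16! > 8!.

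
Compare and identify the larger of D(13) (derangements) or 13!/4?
D(13)

Solution: D(13) = (13-1)·[D(12) + D(11)] = 12·[176,214,841 + 14,684,570] = 2,290,792,932; 13!/4 = 6,227,020,800/4 = 1,556,755,200.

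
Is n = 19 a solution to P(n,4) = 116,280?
No
P(19,4) = 19·18·17·16 = 93,024, which does not equal 116,280.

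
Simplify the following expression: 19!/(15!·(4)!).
3,876
This is C(19,15) = 3,876.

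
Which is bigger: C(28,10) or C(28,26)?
C(28,10)=13,123,110, C(28,26)=378.
Final answer: C(28,10)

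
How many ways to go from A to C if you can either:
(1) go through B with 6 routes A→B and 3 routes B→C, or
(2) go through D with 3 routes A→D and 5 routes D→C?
Route via B: 6×3=18. Route via D: 3×5=15. Total: 33.

Answer: 33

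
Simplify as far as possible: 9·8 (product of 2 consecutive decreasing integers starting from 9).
72

Explanation: This is P(9,2) = 9!/(7)! = 72.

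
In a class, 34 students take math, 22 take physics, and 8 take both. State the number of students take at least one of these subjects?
48
|A∪B| = |A|+|B|-|A∩B| = 34+22-8 = 48.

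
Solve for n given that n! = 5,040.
7

Working:
n! is strictly increasing. 5! = 120, 6! = 720, 7! = 5,040 ✓. So n = 7.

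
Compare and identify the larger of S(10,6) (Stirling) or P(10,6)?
P(10,6)

Explanation: S(10,6) = 6·S(9,6) + S(9,5) = 6·2,646 + 6,951 = 22,827; P(10,6) = 151,200.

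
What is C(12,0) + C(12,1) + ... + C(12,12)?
4,096

Working:
Sum of binomial coefficients = 2^12 = 4,096.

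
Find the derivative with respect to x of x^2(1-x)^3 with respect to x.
2x^1(1-x)^3 - 3x^2(1-x)^2

Working:
Product rule: 2x^{1}(1-x)^{3} + x^2·(-3)(1-x)^{2}.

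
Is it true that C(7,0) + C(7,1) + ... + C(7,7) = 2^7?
True

Binomial theorem with x = y = 1: Σ C(7,i) = (1+1)^7 = 2^7 = 128. The statement holds.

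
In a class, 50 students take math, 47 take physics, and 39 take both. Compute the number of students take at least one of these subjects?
58

Solution: |A∪B| = |A|+|B|-|A∩B| = 50+47-39 = 58.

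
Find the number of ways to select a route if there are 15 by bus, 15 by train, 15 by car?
45

Explanation: By the addition principle: 15 + 15 + 15 = 45.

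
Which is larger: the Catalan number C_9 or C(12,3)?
C_9

Reasoning: C_9 = C(18,9)/(9+1) = 48,620/10 = 4,862; C(12,3) = 220.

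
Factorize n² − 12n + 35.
(n − 5)(n − 7)

Reasoning: Seek roots whose sum is 12 and product is 35: (5, 7). So n² − 12n + 35 = (n − 5)(n − 7).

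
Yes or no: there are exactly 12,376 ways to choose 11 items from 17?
Yes

Working:
C(17,11) = 12,376.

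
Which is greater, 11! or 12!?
12!

Explanation: 11!=39,916,800, 12!=479,001,600. 12! > 11!.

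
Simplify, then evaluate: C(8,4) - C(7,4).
35

Solution: C(8,4) - C(7,4) = C(7,3) = 35.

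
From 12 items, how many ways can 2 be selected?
66

Explanation: C(12,2) = 12! / (2! × (12-2)!)
         = 12! / (2! × 10!)
         = 66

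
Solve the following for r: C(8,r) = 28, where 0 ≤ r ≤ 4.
C(8,r) is increasing for 0 ≤ r ≤ 4. Stepping up (C(8,r+1) = C(8,r)·(8−r)/(r+1)): C(8,1) = 8, C(8,2) = 28 ✓. So r = 2.
Final answer: 2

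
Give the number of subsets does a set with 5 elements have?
32

Explanation: Each element can be included or excluded: 2^5 = 32.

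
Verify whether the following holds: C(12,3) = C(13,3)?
False
LHS = C(12,3) = 220; RHS = C(13,3) = 286. 220 ≠ 286, so the statement does not hold.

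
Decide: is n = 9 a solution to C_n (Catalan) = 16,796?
C_9 = C(18,9)/(9+1) = 48,620/10 = 4,862, which does not equal 16,796.

Answer: No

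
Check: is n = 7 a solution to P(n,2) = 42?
Yes

Reasoning: P(7,2) = 7·6 = 42, which equals 42.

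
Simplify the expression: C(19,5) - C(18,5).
C(19,5) - C(18,5) = C(18,4) = 3,060.

Answer: 3,060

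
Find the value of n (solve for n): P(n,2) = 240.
16

Solution: P(n,2) = n(n−1) is increasing in n; n(n−1) ≈ (n−0.5)^2 = 240 gives n ≈ 16.0. Check: P(14,2) = 182, P(15,2) = 210, P(16,2) = 240 ✓. So n = 16.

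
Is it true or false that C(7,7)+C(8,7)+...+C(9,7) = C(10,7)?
Hockey stick identity gives Σ = C(10,8) = 45; RHS C(10,7) = 120.
Final answer: False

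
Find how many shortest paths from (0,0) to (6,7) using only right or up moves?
Choose 6 rights from 13 moves: C(13,6) = 1,716.

Answer: 1,716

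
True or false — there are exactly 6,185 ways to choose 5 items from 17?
False

Working:
C(17,5) = 6,188 ≠ 6185.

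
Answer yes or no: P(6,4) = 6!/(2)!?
Yes

Solution: Permutation formula P(n,k) = n!/(n-k)!: 6!/2! = 720/2 = 360 = P(6,4). The statement holds.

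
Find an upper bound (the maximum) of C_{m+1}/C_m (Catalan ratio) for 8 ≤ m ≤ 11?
C_{m+1}/C_m = 2(2m+1)/(m+2), which increases with m. Maximum at m = 11: 2·23/13 = 46/13.
Final answer: 46/13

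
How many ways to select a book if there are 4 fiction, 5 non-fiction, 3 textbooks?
By the addition principle: 4 + 5 + 3 = 12.

Answer: 12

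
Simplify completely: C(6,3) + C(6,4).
By Pascal's identity: C(7,4) = 35.
Final answer: 35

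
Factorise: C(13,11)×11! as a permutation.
P(13,11)

Solution: C(13,11)×11! = [13!/(11!(2)!)]×11! = 13!/(2)! = P(13,11) = 3,113,510,400.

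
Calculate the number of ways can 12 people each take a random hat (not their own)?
176,214,841

Solution: Using D(n) = (n-1)[D(n-1) + D(n-2)]:
D(12) = (12-1) × [D(11) + D(10)]
      = 11 × [14684570 + 1334961]
      = 11 × 16019531
      = 176,214,841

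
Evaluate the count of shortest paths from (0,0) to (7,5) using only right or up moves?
Choose 7 rights from 12 moves: C(12,7) = 792.
Final answer: 792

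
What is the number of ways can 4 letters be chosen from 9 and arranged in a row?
3,024

P(9,4) = 9!/(9-4)! = 3,024.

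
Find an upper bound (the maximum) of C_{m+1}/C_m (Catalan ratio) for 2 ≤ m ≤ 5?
22/7

Solution: C_{m+1}/C_m = 2(2m+1)/(m+2), which increases with m. Maximum at m = 5: 2·11/7 = 22/7.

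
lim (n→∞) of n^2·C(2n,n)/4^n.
∞

Explanation: C(2n,n) ~ 4^n/√(πn), so n^2·C(2n,n)/4^n ~ n^(2 − 1/2)/√π → ∞.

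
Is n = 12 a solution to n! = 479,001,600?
Yes
12! = 12·11! = 12·39,916,800 = 479,001,600, which equals 479,001,600.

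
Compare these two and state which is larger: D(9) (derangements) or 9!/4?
D(9)

Reasoning: D(9) = (9-1)·[D(8) + D(7)] = 8·[14,833 + 1,854] = 133,496; 9!/4 = 362,880/4 = 90,720.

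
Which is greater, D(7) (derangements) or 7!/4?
D(7) = (7-1)·[D(6) + D(5)] = 6·[265 + 44] = 1,854; 7!/4 = 5,040/4 = 1,260.
Final answer: D(7)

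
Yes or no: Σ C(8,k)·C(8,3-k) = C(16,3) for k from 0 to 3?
Yes

Solution: Vandermonde's identity gives C(16,3) = 560; RHS C(16,3) = 560.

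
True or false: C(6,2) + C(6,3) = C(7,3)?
Pascal's identity C(n,k) + C(n,k+1) = C(n+1,k+1): 15 + 20 = 35 = C(7,3).
Final answer: True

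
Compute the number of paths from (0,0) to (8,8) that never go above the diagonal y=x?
1,430

Solution: Counted by the Catalan number C_8: C_8 = C(16,8)/(8+1) = 12,870/9 = 1,430.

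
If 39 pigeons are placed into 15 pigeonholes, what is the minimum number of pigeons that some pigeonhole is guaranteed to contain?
3

Explanation: Pigeonhole: ⌈39/15⌉ = 3.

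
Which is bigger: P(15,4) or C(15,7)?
P(15,4)

Working:
P(15,4)=32,760, C(15,7)=6,435.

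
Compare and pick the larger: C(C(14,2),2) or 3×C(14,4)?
C(C(14,2),2)
C(C(14,2),2)=4,095, 3×C(14,4)=3,003.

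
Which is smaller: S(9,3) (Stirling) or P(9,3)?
P(9,3)

Working:
S(9,3) = 3·S(8,3) + S(8,2) = 3·966 + 127 = 3,025; P(9,3) = 504.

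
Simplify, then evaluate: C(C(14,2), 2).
C(14,2) = 91, then C(91, 2) = 4,095.

Answer: 4,095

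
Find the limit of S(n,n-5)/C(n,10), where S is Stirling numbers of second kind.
The leading term of S(n,n-5) as a polynomial in n is (9)!!·C(n,10), so the ratio → (9)!! = 945.
Final answer: 945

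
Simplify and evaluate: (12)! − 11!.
(12)! − 11! = (12)·11! − 11! = (12−1)·11! = 11·11! = 439,084,800.
Final answer: 439,084,800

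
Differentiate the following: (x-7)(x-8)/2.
d/dx[(x-7)(x-8)] = (x-8) + (x-7) = 2x - 15. Dividing by 2 gives (2x - 15)/2.
Final answer: (2x - 15)/2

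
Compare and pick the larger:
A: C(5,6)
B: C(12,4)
B

Explanation: A=C(5,6)=0, B=C(12,4)=495.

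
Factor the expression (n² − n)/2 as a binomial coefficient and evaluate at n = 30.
C(n,2); C(30,2) = 435
(n² − n)/2 = n(n−1)/2 = C(n,2). At n = 30: C(30,2) = 435.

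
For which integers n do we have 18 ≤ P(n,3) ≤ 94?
P(3,3)=6; P(4,3)=24; P(5,3)=60; P(6,3)=120. So valid n = 4, 5.
Final answer: 4, 5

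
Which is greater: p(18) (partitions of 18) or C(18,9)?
C(18,9)

Solution: Pentagonal recurrence p(n) = p(n−1) + p(n−2) − p(n−5) − p(n−7) + …: p(18) = p(17) + p(16) − p(13) − p(11) + p(6) + p(3) = 297 + 231 − 101 − 56 + 11 + 3 = 385; C(18,9) = 48,620.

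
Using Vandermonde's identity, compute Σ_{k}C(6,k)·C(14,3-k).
1,140

= C(6+14,3) = C(20,3) = 1,140.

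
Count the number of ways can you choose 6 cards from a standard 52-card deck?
20,358,520

Working:
C(52,6) = 20,358,520.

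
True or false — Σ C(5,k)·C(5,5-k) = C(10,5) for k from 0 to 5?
True

Working:
Vandermonde's identity gives C(10,5) = 252; RHS C(10,5) = 252.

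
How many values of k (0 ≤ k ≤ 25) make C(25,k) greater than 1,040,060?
10

Reasoning: Row 25 is unimodal and symmetric about k=25/2. C(25,7)=480,700 ≤ 1,040,060; C(25,8)=1,081,575 > 1,040,060; by symmetry C(25,k) > 1,040,060 for k = 8..17. That's 17 - 8 + 1 = 10 values.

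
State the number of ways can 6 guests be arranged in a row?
720

Solution: Arrangements of 6 distinct objects: 6! = 720.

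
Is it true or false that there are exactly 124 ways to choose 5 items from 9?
False

Explanation: C(9,5) = 126 ≠ 124.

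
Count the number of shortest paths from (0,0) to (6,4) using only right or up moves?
210
Choose 6 rights from 10 moves: C(10,6) = 210.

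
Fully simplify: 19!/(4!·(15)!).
This is C(19,4) = 3,876.

Answer: 3,876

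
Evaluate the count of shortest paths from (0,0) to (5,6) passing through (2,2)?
210
To (2,2): C(4,2)=6. From there: C(7,3)=35. Total: 210.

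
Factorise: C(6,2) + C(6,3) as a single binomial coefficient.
By Pascal's identity: C(6,2) + C(6,3) = C(7,3) = 35.
Final answer: C(7,3)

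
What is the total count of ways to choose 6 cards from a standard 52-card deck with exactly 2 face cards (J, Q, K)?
6,031,740

Reasoning: 12 face cards and 40 non-face cards: C(12,2) × C(40,4) = 66 × 91,390 = 6,031,740.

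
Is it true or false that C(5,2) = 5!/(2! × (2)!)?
False

Explanation: The correct denominator is 2!×3!, giving C(5,2) = 10; the stated RHS is 5!/(2!×2!) = 30 ≠ 10, so the statement does not hold.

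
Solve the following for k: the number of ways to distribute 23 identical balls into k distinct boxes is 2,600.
4

Stars and bars: the count is C(23+k−1, k−1), increasing in k. k=2: C(24,1) = 24, k=3: C(25,2) = 300, k=4: C(26,3) = 2,600 ✓. So k = 4.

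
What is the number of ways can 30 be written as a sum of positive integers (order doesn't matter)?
5,604

Explanation: Pentagonal recurrence p(n) = p(n−1) + p(n−2) − p(n−5) − p(n−7) + …: p(30) = p(29) + p(28) − p(25) − p(23) + p(18) + p(15) − p(8) − p(4) = 4,565 + 3,718 − 1,958 − 1,255 + 385 + 176 − 22 − 5 = 5,604.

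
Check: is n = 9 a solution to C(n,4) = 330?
No
C(9,4) = 9·8·7·6/4! = 3,024/24 = 126, which does not equal 330.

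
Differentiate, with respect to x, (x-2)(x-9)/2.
(2x - 11)/2

Reasoning: d/dx[(x-2)(x-9)] = (x-9) + (x-2) = 2x - 11. Dividing by 2 gives (2x - 11)/2.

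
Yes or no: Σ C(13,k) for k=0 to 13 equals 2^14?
Binomial theorem: Σ C(13,k) = (1+1)^13 = 2^13 = 8,192; RHS 2^14 = 16,384.
Final answer: No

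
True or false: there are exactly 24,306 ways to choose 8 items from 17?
C(17,8) = 24,310 ≠ 24306.

Answer: False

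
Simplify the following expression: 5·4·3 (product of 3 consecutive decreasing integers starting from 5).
60

Explanation: This is P(5,3) = 5!/(2)! = 60.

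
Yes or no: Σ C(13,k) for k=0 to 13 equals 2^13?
Yes

Working:
Binomial theorem: Σ C(13,k) = (1+1)^13 = 2^13 = 8,192; RHS 2^13 = 8,192.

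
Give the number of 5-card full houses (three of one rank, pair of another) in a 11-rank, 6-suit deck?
Triple rank: 11. Triple suits: C(6,3)=20. Pair rank: 10. Pair suits: C(6,2)=15. Total: 33,000.
Final answer: 33,000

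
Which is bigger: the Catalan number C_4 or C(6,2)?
C(6,2)

C_4 = C(8,4)/(4+1) = 70/5 = 14; C(6,2) = 15.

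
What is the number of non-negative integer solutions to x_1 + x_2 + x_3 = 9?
55

C(9+3-1, 3-1) = 55.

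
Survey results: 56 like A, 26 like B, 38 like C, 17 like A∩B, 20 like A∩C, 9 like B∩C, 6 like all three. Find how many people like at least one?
80

Working:
|A∪B∪C| = 56+26+38-17-20-9+6 = 80.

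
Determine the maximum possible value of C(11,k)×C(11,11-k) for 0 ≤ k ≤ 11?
213,444

C(11,k)·C(11,11-k) = C(11,k)², maximised at the centre k = 5: C(11,5)² = 213,444.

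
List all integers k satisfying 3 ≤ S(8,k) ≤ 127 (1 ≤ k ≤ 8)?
S(8,1)=1; S(8,2)=127; S(8,3)=966; S(8,4)=1,701; S(8,5)=1,050; S(8,6)=266; S(8,7)=28; S(8,8)=1. So valid k = 2, 7.

Answer: 2, 7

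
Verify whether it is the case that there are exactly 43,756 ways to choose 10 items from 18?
False

Working:
C(18,10) = 43,758 ≠ 43756.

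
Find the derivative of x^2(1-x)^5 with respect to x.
2x^1(1-x)^5 - 5x^2(1-x)^4

Working:
Product rule: 2x^{1}(1-x)^{5} + x^2·(-5)(1-x)^{4}.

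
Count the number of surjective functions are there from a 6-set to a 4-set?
Onto functions = 4! × S(6,4)
First compute S(6,4) via recurrence:
Using the Stirling recurrence: S(n,k) = k·S(n-1,k) + S(n-1,k-1)
S(6,4) = 4·S(5,4) + S(5,3)
         = 4·10 + 25
         = 40 + 25
         = 65
Then: 24 × 65 = 1,560
Final answer: 1,560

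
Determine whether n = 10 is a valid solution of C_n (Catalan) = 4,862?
C_10 = C(20,10)/(10+1) = 184,756/11 = 16,796, which does not equal 4,862.
Final answer: No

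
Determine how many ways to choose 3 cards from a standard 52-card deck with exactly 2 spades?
13 spades and 39 non-spades: C(13,2) × C(39,1) = 78 × 39 = 3,042.

Answer: 3,042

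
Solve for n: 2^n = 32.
5

Solution: 2^5 = 32, so n = 5.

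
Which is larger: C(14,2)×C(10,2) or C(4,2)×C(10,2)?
C(14,2)×C(10,2)

Explanation: C(14,2)×C(10,2)=4,095, C(4,2)×C(10,2)=270.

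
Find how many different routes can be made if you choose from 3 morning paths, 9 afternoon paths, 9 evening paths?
243

Working:
By the multiplication principle: 3 × 9 × 9 = 243.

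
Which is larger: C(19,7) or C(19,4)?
C(19,7)=50,388, C(19,4)=3,876.
Final answer: C(19,7)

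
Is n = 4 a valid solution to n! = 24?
4! = 4·3! = 4·6 = 24, which equals 24.
Final answer: Yes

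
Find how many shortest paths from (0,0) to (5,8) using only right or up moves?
1,287

Reasoning: Choose 5 rights from 13 moves: C(13,5) = 1,287.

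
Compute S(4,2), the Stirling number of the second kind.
7

Working:
Using the Stirling recurrence: S(n,k) = k·S(n-1,k) + S(n-1,k-1)
S(4,2) = 2·S(3,2) + S(3,1)
         = 2·3 + 1
         = 6 + 1
         = 7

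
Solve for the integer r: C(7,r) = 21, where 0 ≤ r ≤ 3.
2

C(7,r) is increasing for 0 ≤ r ≤ 3. Stepping up (C(7,r+1) = C(7,r)·(7−r)/(r+1)): C(7,1) = 7, C(7,2) = 21 ✓. So r = 2.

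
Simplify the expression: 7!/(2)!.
2,520

Reasoning: This equals 7×6×...×3 = 2,520.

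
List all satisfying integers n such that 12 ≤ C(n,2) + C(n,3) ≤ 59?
5, 6, 7

Explanation: C(4,2)+C(4,3)=10; C(5,2)+C(5,3)=20; C(6,2)+C(6,3)=35; C(7,2)+C(7,3)=56; C(8,2)+C(8,3)=84. So valid n = 5, 6, 7.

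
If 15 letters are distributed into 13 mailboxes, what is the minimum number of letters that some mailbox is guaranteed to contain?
2
Pigeonhole: ⌈15/13⌉ = 2.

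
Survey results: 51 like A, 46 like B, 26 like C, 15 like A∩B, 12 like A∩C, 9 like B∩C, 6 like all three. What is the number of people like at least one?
93

Working:
|A∪B∪C| = 51+46+26-15-12-9+6 = 93.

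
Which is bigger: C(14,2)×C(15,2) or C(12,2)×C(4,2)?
C(14,2)×C(15,2)

C(14,2)×C(15,2)=9,555, C(12,2)×C(4,2)=396.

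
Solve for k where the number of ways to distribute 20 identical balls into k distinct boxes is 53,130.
Stars and bars: the count is C(20+k−1, k−1), increasing in k. k=4: C(23,3) = 1,771, k=5: C(24,4) = 10,626, k=6: C(25,5) = 53,130 ✓. So k = 6.

Answer: 6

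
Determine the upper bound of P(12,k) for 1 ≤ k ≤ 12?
479,001,600

Reasoning: P(12,k) increases in k, so maximum at k = 12: 12! = 479,001,600.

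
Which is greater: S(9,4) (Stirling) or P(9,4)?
S(9,4)

Explanation: S(9,4) = 4·S(8,4) + S(8,3) = 4·1,701 + 966 = 7,770; P(9,4) = 3,024.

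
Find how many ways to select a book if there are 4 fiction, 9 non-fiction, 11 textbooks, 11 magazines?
35
By the addition principle: 4 + 9 + 11 + 11 = 35.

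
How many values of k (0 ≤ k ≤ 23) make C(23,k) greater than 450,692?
8

Solution: Row 23 is unimodal and symmetric about k=23/2. C(23,7)=245,157 ≤ 450,692; C(23,8)=490,314 > 450,692; by symmetry C(23,k) > 450,692 for k = 8..15. That's 15 - 8 + 1 = 8 values.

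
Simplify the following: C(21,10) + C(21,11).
By Pascal's identity: C(22,11) = 705,432.

Answer: 705,432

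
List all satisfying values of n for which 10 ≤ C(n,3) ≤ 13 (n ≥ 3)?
C(4,3)=4; C(5,3)=10; C(6,3)=20. So valid n = 5.
Final answer: 5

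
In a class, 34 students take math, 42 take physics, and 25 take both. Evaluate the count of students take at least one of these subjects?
51

Reasoning: |A∪B| = |A|+|B|-|A∩B| = 34+42-25 = 51.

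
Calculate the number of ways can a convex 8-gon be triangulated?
132
Using the Catalan number formula: C_n = C(2n, n) / (n+1)
C_6 = C(12, 6) / (6+1)
     = 924 / 7
     = 132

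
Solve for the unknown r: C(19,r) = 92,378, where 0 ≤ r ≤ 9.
9

Explanation: C(19,r) is increasing for 0 ≤ r ≤ 9. Stepping up (C(19,r+1) = C(19,r)·(19−r)/(r+1)): C(19,1) = 19, C(19,2) = 171, C(19,3) = 969, C(19,4) = 3,876, C(19,5) = 11,628, C(19,6) = 27,132, C(19,7) = 50,388, C(19,8) = 75,582, C(19,9) = 92,378 ✓. So r = 9.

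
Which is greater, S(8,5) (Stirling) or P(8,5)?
P(8,5)

Reasoning: S(8,5) = 5·S(7,5) + S(7,4) = 5·140 + 350 = 1,050; P(8,5) = 6,720.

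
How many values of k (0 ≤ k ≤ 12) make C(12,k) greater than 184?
7

Reasoning: Row 12 is unimodal and symmetric about k=12/2. C(12,2)=66 ≤ 184; C(12,3)=220 > 184; by symmetry C(12,k) > 184 for k = 3..9. That's 9 - 3 + 1 = 7 values.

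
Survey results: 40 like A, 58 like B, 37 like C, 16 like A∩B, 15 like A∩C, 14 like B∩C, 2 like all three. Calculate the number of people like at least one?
|A∪B∪C| = 40+58+37-16-15-14+2 = 92.

Answer: 92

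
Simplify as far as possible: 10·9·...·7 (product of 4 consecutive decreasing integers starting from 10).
5,040

Working:
This is P(10,4) = 10!/(6)! = 5,040.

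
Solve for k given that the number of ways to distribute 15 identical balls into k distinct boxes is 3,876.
Stars and bars: the count is C(15+k−1, k−1), increasing in k. k=3: C(17,2) = 136, k=4: C(18,3) = 816, k=5: C(19,4) = 3,876 ✓. So k = 5.
Final answer: 5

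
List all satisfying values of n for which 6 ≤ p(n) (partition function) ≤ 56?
5, 6, 7, 8, 9, 10, 11

Explanation: Tabulating p(n) via p(n) = p(n−1) + p(n−2) − p(n−5) − p(n−7) + …: p(4)=5; p(5)=7; p(6)=11; p(7)=15; p(8)=22; p(9)=30; p(10)=42; p(11)=56; p(12)=77. So valid n = 5, 6, 7, 8, 9, 10, 11.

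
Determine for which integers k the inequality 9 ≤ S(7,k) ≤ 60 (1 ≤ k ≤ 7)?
6

Working:
S(7,1)=1; S(7,2)=63; S(7,3)=301; S(7,4)=350; S(7,5)=140; S(7,6)=21; S(7,7)=1. So valid k = 6.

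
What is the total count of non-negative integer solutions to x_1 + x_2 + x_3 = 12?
91

C(12+3-1, 3-1) = 91.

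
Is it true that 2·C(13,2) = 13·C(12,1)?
True

Absorption identity k·C(n,k) = n·C(n-1,k-1). LHS = 2·78 = 156; RHS = 13·12 = 156.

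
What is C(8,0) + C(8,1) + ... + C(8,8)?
256

Reasoning: Sum of binomial coefficients = 2^8 = 256.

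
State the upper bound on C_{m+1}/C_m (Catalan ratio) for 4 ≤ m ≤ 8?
17/5
C_{m+1}/C_m = 2(2m+1)/(m+2), which increases with m. Maximum at m = 8: 2·17/10 = 17/5.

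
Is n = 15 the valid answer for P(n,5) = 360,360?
P(15,5) = 15·14·13·12·11 = 360,360, which equals 360,360.

Answer: Yes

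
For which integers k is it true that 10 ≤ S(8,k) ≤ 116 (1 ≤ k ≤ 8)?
7

Explanation: S(8,1)=1; S(8,2)=127; S(8,3)=966; S(8,4)=1,701; S(8,5)=1,050; S(8,6)=266; S(8,7)=28; S(8,8)=1. So valid k = 7.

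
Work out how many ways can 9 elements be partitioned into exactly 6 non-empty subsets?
2,646

Solution: This equals S(9,6), the Stirling number of the 2nd kind.
Using the Stirling recurrence: S(n,k) = k·S(n-1,k) + S(n-1,k-1)
S(9,6) = 6·S(8,6) + S(8,5)
         = 6·266 + 1050
         = 1596 + 1050
         = 2,646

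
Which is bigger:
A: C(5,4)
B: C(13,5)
A=C(5,4)=5, B=C(13,5)=1,287.

Answer: B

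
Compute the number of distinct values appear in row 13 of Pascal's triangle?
7

Explanation: Row 13 has entries C(13,0)..C(13,13); by symmetry C(13,k)=C(13,13-k), giving 7 distinct values.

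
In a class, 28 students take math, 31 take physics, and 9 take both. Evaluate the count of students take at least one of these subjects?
50

Solution: |A∪B| = |A|+|B|-|A∩B| = 28+31-9 = 50.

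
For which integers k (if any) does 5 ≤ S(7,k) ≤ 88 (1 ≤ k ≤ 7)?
2, 6

Solution: S(7,1)=1; S(7,2)=63; S(7,3)=301; S(7,4)=350; S(7,5)=140; S(7,6)=21; S(7,7)=1. So valid k = 2, 6.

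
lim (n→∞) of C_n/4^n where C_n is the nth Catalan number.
0

Working:
C_n ~ 4^n/(n^(3/2)√π), so n^0·C_n/4^n ~ n^(0 − 3/2)/√π → 0.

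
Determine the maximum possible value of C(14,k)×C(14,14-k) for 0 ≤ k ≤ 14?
11,778,624

C(14,k)·C(14,14-k) = C(14,k)², maximised at the centre k = 7: C(14,7)² = 11,778,624.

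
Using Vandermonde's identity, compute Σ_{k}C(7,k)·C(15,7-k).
= C(7+15,7) = C(22,7) = 170,544.

Answer: 170,544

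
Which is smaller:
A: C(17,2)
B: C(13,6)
A

Reasoning: A=C(17,2)=136, B=C(13,6)=1,716.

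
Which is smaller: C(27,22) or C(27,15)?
C(27,22)

Explanation: C(27,22)=80,730, C(27,15)=17,383,860.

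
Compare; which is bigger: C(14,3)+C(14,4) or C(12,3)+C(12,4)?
C(14,3)+C(14,4)
First=1,365, Second=715.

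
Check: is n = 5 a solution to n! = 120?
5! = 5·4! = 5·24 = 120, which equals 120.
Final answer: Yes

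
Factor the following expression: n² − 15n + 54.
(n − 6)(n − 9)

Working:
Seek roots whose sum is 15 and product is 54: (6, 9). So n² − 15n + 54 = (n − 6)(n − 9).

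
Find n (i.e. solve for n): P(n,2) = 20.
P(n,2) = n(n−1) is increasing in n; n(n−1) ≈ (n−0.5)^2 = 20 gives n ≈ 5.0. Check: P(3,2) = 6, P(4,2) = 12, P(5,2) = 20 ✓. So n = 5.
Final answer: 5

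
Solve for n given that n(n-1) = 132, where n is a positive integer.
12
n² − n − 132 = 0, so n = (1 ± √(1 + 4·132))/2 = (1 ± √529)/2 = (1 ± 23)/2, i.e. n = 12 or n = -11. Taking the positive root, n = 12 (check: 12×11 = 132).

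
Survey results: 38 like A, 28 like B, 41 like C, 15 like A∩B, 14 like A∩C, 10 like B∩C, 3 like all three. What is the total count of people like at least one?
71

|A∪B∪C| = 38+28+41-15-14-10+3 = 71.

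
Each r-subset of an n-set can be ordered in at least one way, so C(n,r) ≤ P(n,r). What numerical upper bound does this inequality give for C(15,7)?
P(15,7) = 15·14·13·12·11·10·9 = 32,432,400, so C(15,7) ≤ 32,432,400. (The bound is loose by a factor of 7! = 5,040: C(15,7) = 32,432,400/5,040 = 6,435.)
Final answer: 32,432,400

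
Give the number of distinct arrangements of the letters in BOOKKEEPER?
151,200

Working:
Word has 10 letters (B=1, O=2, K=2, E=3, P=1, R=1). Arrangements: 10!/Π(k!) = 151,200.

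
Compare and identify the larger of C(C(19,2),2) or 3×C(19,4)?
C(C(19,2),2)

C(C(19,2),2)=14,535, 3×C(19,4)=11,628.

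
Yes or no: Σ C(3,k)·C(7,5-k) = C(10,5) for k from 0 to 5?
Vandermonde's identity gives C(10,5) = 252; RHS C(10,5) = 252.

Answer: Yes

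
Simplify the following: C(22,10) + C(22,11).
1,352,078

Explanation: By Pascal's identity: C(23,11) = 1,352,078.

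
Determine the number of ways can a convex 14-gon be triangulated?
208,012

Working:
Using the Catalan number formula: C_n = C(2n, n) / (n+1)
C_12 = C(24, 12) / (12+1)
     = 2704156 / 13
     = 208,012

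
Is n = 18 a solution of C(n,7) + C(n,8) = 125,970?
No

Solution: C(18,7) + C(18,8) = 31,824 + 43,758 = 75,582, which does not equal 125,970.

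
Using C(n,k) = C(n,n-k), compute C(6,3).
20

Explanation: C(6,3) = C(6,3) = 20.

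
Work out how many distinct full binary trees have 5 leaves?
14

Working:
Using the Catalan number formula: C_n = C(2n, n) / (n+1)
C_4 = C(8, 4) / (4+1)
     = 70 / 5
     = 14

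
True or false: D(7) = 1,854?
True

Reasoning: Derangements of 7 elements: D(7) = (7-1)·[D(6) + D(5)] = 6·[265 + 44] = 1,854.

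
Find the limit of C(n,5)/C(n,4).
C(n,5)/C(n,4) = (n-4)/5 → ∞ as n → ∞.

Answer: ∞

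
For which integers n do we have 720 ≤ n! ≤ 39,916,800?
6, 7, 8, 9, 10, 11
n! is strictly increasing; 6! = 720 and 11! = 39,916,800, so valid n = 6, 7, 8, 9, 10, 11.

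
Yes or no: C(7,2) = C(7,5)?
Symmetry C(n,k) = C(n,n-k): C(7,2) = 21 and C(7,5) = 21. Both sides agree, so the statement holds.
Final answer: Yes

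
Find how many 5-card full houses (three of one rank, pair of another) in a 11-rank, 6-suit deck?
33,000
Triple rank: 11. Triple suits: C(6,3)=20. Pair rank: 10. Pair suits: C(6,2)=15. Total: 33,000.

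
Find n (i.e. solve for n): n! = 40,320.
n! is strictly increasing. 6! = 720, 7! = 5,040, 8! = 40,320 ✓. So n = 8.

Answer: 8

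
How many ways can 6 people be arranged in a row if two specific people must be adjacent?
240

Reasoning: Treat pair as unit: (6-1)! arrangements × 2 internal orders = 240.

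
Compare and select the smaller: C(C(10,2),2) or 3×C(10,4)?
C(C(10,2),2)=990, 3×C(10,4)=630.

Answer: 3×C(10,4)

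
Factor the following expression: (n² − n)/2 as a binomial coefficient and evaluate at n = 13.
C(n,2); C(13,2) = 78

Reasoning: (n² − n)/2 = n(n−1)/2 = C(n,2). At n = 13: C(13,2) = 78.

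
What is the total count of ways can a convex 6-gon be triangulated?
14

Using the Catalan number formula: C_n = C(2n, n) / (n+1)
C_4 = C(8, 4) / (4+1)
     = 70 / 5
     = 14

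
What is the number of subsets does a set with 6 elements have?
Each element can be included or excluded: 2^6 = 64.
Final answer: 64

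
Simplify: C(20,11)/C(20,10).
10/11

C(n,k+1)/C(n,k) = (n−k)/(k+1). Here (20−10)/(10+1) = 10/11 = 10/11.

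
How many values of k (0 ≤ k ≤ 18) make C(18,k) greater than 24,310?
5
Row 18 is unimodal and symmetric about k=18/2. C(18,6)=18,564 ≤ 24,310; C(18,7)=31,824 > 24,310; by symmetry C(18,k) > 24,310 for k = 7..11. That's 11 - 7 + 1 = 5 values.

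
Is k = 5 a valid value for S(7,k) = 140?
S(7,5) = 5·S(6,5) + S(6,4) = 5·15 + 65 = 140, which equals 140.

Answer: Yes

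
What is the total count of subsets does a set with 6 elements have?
64

Reasoning: Each element can be included or excluded: 2^6 = 64.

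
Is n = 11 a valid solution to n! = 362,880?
No

11! = 11·10! = 11·3,628,800 = 39,916,800, which does not equal 362,880.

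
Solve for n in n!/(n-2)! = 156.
13
n!/(n-2)! = n×(n-1), a product of 2 consecutive integers ≈ (n−0.5)^2. 156^(1/2) + 0.5 ≈ 13.0; check n = 13: 13×12 = 156 ✓. So n = 13.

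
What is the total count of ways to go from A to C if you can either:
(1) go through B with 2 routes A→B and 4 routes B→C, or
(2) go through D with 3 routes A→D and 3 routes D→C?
17

Solution: Route via B: 2×4=8. Route via D: 3×3=9. Total: 17.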